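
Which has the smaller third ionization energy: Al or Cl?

Al

IE_3 is the cost of taking one more electron from the +2 cation: Al²⁺ still has 1 valence electron; Cl²⁺ still has 5 valence electrons.
All are still removing valence electrons, so compare the +2 ions as you would atoms: IE_3 generally rises across a period (higher Z_eff) and falls down a group (larger shell), subject to the usual subshell exceptions.
Valence configurations: Al²⁺ [Ne]3s¹, Cl²⁺ [Ne]3s²3p³.
The numbers (kJ/mol): Al 2745, Cl 3822.
Putting it together, IE_3: Al < Cl.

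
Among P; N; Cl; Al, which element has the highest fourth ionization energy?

Al

IE_4 is the cost of taking one more electron from the +3 cation: P³⁺ still has 2 valence electrons; N³⁺ still has 2 valence electrons; Cl³⁺ still has 4 valence electrons; Al³⁺ is the bare [Ne] core.
Core electrons are held far more tightly than valence electrons, so Al tops the IE_4 order.
Valence configurations: P³⁺ [Ne]3s², N³⁺ [He]2s², Cl³⁺ [Ne]3s²3p².
Approximate IE_4 values (kJ/mol): P 4964, N 7475, Cl 5159, Al 11577.
Overall IE_4 order: P < Cl < N < Al.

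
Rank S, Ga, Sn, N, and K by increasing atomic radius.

N is in period 2, group 15; S is in period 3, group 16; K is in period 4, group 1; Ga is in period 4, group 13; Sn is in period 5, group 14.
Moving right in a period, electrons are added to the same shell under a stronger nuclear pull, so atoms get smaller; moving down, a new shell is opened and atoms get larger.
These span different periods and groups, so the two trends combine.
S > N: period and group pull opposite ways; the down-group shift dominates (103 vs 71 pm).
Ga > S: both effects reinforce here, so Ga is clearly the larger of the two.
Sn > Ga: period and group pull opposite ways; the down-group shift dominates (140 vs 124 pm).
K > Sn: the two effects oppose for this pair; the across-period effect wins (196 vs 140 pm).
Tabulated atomic radius (pm): N 71, S 103, K 196, Ga 124, Sn 140.
So from smallest to largest: N < S < Ga < Sn < K.

N, S, Ga, Sn, K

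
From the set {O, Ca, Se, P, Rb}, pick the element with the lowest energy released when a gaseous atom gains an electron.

Ca

Electron affinity generally becomes more exothermic across a period toward the halogens and less exothermic down a group.
Here both period and group differ, so the two effects have to be weighed against each other.
Rb > Ca: this pair runs against the simple trend — see the exception note.
P > Rb: both effects reinforce here, so P is clearly the higher of the two.
O > P: both effects reinforce here, so O is clearly the higher of the two.
Se > O: this pair runs against the simple trend — see the exception note.
Note the exception: Rb has a higher electron affinity than Ca, contrary to the simple trend — adding an electron to Ca (ns²) has to open a new, higher-energy np subshell, which is unfavourable.
Note the exception: Se has a higher electron affinity than O, contrary to the simple trend — O's compact 2p subshell gives strong electron–electron repulsion on the added electron.
Tabulated electron affinity (kJ/mol): O 141, P 72, Ca 2, Se 195, Rb 47.
The lowest energy released when a gaseous atom gains an electron among these belongs to Ca.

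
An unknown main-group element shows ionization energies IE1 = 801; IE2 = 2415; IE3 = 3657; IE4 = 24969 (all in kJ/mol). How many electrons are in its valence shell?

3

Look for the largest jump between consecutive ionization energies: IE4/IE3 ≈ 6.8, far larger than any earlier ratio.
That jump marks the point where a core electron is being removed. So the atom has 3 valence electrons.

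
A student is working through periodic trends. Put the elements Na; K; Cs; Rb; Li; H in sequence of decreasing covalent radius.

Cs > Rb > K > Na > Li > H

H is in period 1, group 1; Li is in period 2, group 1; Na is in period 3, group 1; K is in period 4, group 1; Rb is in period 5, group 1; Cs is in period 6, group 1.
Moving right in a period, electrons are added to the same shell under a stronger nuclear pull, so atoms get smaller; moving down, a new shell is opened and atoms get larger.
All are in group 1, so atomic radius increases down the group.
So from largest to smallest: Cs > Rb > K > Na > Li > H.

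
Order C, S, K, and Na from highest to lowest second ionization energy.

The second ionization energy removes an electron from the +1 ion. For each element: C⁺ still has 3 valence electrons; S⁺ still has 5 valence electrons; K⁺ is the bare [Ar] core; Na⁺ is the bare [Ne] core.
Core electrons are held far more tightly than valence electrons, so K and Na top the IE_2 order.
Valence configurations: C⁺ [He]2s²2p¹, S⁺ [Ne]3s²3p³.
Tabulated IE_2 (kJ/mol): C 2353, S 2252, K 3052, Na 4562.
So the second ionization energies run S < C < K < Na.

Na, K, C, S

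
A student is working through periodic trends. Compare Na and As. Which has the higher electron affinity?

Atoms with high Z_eff and room in the valence shell (especially the halogens) have the most exothermic electron affinities.
Here both period and group differ, so the two effects have to be weighed against each other.
As > Na: the two effects oppose for this pair; the across-period effect wins (78 vs 53 kJ/mol).
Approximate values (kJ/mol): Na 53, As 78.
So As has the higher electron affinity (As > Na).

As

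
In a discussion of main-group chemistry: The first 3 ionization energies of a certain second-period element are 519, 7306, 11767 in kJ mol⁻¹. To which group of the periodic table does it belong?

Group 1

Look for the largest jump between consecutive ionization energies: IE2/IE1 ≈ 14.1, far larger than any earlier ratio.
That jump marks the point where a core electron is being removed. So the atom has 1 valence electron.
A main-group element with 1 valence electron is in group 1.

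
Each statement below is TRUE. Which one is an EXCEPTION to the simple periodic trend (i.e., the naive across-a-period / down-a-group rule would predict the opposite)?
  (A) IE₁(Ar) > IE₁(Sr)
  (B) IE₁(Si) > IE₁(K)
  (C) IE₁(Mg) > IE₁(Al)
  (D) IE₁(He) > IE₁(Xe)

(C)

The general trend: first ionization energy increases across a period and decreases down a group.
(A) Ar (period 3, group 18) vs Sr (period 5, group 2): the stated order agrees with the simple trend.
(B) Si (period 3, group 14) vs K (period 4, group 1): the stated order agrees with the simple trend.
(C) Mg (period 3, group 2) vs Al (period 3, group 13): the stated order contradicts the simple trend.
(D) He (period 1, group 18) vs Xe (period 5, group 18): the stated order agrees with the simple trend.
The exception is (C): Al's single 3p electron is easier to remove than one from Mg's filled 3s².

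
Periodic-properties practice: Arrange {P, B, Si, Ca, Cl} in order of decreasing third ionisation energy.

The third ionization energy removes an electron from the +2 ion. For each element: P²⁺ still has 3 valence electrons; B²⁺ still has 1 valence electron; Si²⁺ still has 2 valence electrons; Ca²⁺ is the bare [Ar] core; Cl²⁺ still has 5 valence electrons.
Pulling an electron out of a noble-gas core costs far more than removing a remaining valence electron, so Ca sits at the high end of IE_3.
Valence configurations: P²⁺ [Ne]3s²3p¹, B²⁺ [He]2s¹, Si²⁺ [Ne]3s², Cl²⁺ [Ne]3s²3p³.
P²⁺ loses a lone 3p electron whereas Si²⁺ must break into a filled 3s² pair, so IE_3(Si) > IE_3(P) even though P has the higher nuclear charge.
Tabulated IE_3 (kJ/mol): P 2914, B 3660, Si 3232, Ca 4912, Cl 3822.
Overall IE_3 order: P < Si < B < Cl < Ca.

Ca > Cl > B > Si > P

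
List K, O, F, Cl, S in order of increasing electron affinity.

O is in period 2, group 16; F is in period 2, group 17; S is in period 3, group 16; Cl is in period 3, group 17; K is in period 4, group 1.
Adding an electron releases more energy for atoms nearer the top right (short of the noble gases).
Neither a single period nor a single group — weigh both effects.
O > K: both effects reinforce here, so O is clearly the higher of the two.
S > O: this pair runs against the simple trend — see the exception note.
F > S: both effects reinforce here, so F is clearly the higher of the two.
Cl > F: this pair runs against the simple trend — see the exception note.
Note the exception: S has a higher electron affinity than O, contrary to the simple trend — the compact 2p subshell of O repels the added electron more than S's larger 3p does.
Note the exception: Cl has a higher electron affinity than F, contrary to the simple trend — F's small 2p subshell makes the incoming electron feel strong e⁻–e⁻ repulsion, so Cl actually releases more energy on gaining an electron.
Tabulated electron affinity (kJ/mol): O 141, F 328, S 200, Cl 349, K 48.
So from lowest to highest: K < O < S < F < Cl.

K < O < S < F < Cl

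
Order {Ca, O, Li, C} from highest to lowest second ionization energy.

After 1 electron has been removed, what remains? Ca⁺ still has 1 valence electron; O⁺ still has 5 valence electrons; Li⁺ is the bare [He] core; C⁺ still has 3 valence electrons.
Core electrons are held far more tightly than valence electrons, so Li tops the IE_2 order.
Valence configurations: Ca⁺ [Ar]4s¹, O⁺ [He]2s²2p³, C⁺ [He]2s²2p¹.
The numbers (kJ/mol): Ca 1145, O 3388, Li 7298, C 2353.
Hence IE_2: Ca < C < O < Li.

Li, O, C, Ca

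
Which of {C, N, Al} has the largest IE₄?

Al

IE_4 is the cost of taking one more electron from the +3 cation: C³⁺ still has 1 valence electron; N³⁺ still has 2 valence electrons; Al³⁺ is the bare [Ne] core.
Pulling an electron out of a noble-gas core costs far more than removing a remaining valence electron, so Al sits at the high end of IE_4.
Valence configurations: C³⁺ [He]2s¹, N³⁺ [He]2s².
The numbers (kJ/mol): C 6223, N 7475, Al 11577.
Putting it together, IE_4: C < N < Al.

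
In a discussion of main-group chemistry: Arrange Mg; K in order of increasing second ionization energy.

IE_2 is the cost of taking one more electron from the +1 cation: Mg⁺ still has 1 valence electron; K⁺ is the bare [Ar] core.
Pulling an electron out of a noble-gas core costs far more than removing a remaining valence electron, so K sits at the high end of IE_2.
Tabulated IE_2 (kJ/mol): Mg 1451, K 3052.
Overall IE_2 order: Mg < K.

Mg, K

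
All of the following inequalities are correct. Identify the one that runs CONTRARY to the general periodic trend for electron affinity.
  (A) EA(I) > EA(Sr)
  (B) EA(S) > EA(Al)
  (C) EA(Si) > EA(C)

(C)

The general trend: electron affinity increases across a period and decreases down a group.
(A) I (period 5, group 17) vs Sr (period 5, group 2): the stated order agrees with the simple trend.
(B) S (period 3, group 16) vs Al (period 3, group 13): the stated order agrees with the simple trend.
(C) Si (period 3, group 14) vs C (period 2, group 14): the stated order contradicts the simple trend.
The exception is (C): Si's larger, more diffuse 3p orbitals accept an added electron slightly more readily than C's compact 2p.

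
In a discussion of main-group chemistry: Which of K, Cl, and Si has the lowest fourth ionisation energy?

Consider each +3 ion: K³⁺ is already 2 electrons into the core; Cl³⁺ still has 4 valence electrons; Si³⁺ still has 1 valence electron.
Breaking into a closed-shell core is much more expensive than removing a leftover valence electron — K has the largest IE_4 here.
Valence configurations: Cl³⁺ [Ne]3s²3p², Si³⁺ [Ne]3s¹.
Tabulated IE_4 (kJ/mol): K 5877, Cl 5159, Si 4356.
Putting it together, IE_4: Si < Cl < K.

Si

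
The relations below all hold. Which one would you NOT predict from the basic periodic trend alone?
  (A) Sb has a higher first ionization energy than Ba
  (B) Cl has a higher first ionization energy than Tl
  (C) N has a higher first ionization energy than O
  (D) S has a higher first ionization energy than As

(C)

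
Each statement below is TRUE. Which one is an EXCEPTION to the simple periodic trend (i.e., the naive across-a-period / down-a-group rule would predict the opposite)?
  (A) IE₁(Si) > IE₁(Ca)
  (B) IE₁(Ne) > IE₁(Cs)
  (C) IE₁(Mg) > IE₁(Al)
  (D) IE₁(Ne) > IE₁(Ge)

(C)

The general trend: first ionisation energy increases across a period and decreases down a group.
(A) Si (period 3, group 14) vs Ca (period 4, group 2): the stated order agrees with the simple trend.
(B) Ne (period 2, group 18) vs Cs (period 6, group 1): the stated order agrees with the simple trend.
(C) Mg (period 3, group 2) vs Al (period 3, group 13): the stated order contradicts the simple trend.
(D) Ne (period 2, group 18) vs Ge (period 4, group 14): the stated order agrees with the simple trend.
The exception is (C): Al's single 3p electron is easier to remove than one from Mg's filled 3s².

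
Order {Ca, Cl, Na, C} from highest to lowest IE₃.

After 2 electrons have been removed, what remains? Ca²⁺ is the bare [Ar] core; Cl²⁺ still has 5 valence electrons; Na²⁺ is already 1 electron into the core; C²⁺ still has 2 valence electrons.
Breaking into a closed-shell core is much more expensive than removing a leftover valence electron — Ca and Na have the largest IE_3 here.
Valence configurations: Cl²⁺ [Ne]3s²3p³, C²⁺ [He]2s².
Approximate IE_3 values (kJ/mol): Ca 4912, Cl 3822, Na 6910, C 4620.
Overall IE_3 order: Cl < C < Ca < Na.

Na > Ca > C > Cl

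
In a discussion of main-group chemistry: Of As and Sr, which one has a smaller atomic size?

As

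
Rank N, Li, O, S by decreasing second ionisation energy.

Li > O > N > S

Consider each +1 ion: N⁺ still has 4 valence electrons; Li⁺ is the bare [He] core; O⁺ still has 5 valence electrons; S⁺ still has 5 valence electrons.
Breaking into a closed-shell core is much more expensive than removing a leftover valence electron — Li has the largest IE_2 here.
Valence configurations: N⁺ [He]2s²2p², O⁺ [He]2s²2p³, S⁺ [Ne]3s²3p³.
Approximate IE_2 values (kJ/mol): N 2856, Li 7298, O 3388, S 2252.
Hence IE_2: S < N < O < Li.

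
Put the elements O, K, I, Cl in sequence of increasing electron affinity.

K < O < I < Cl

O is in period 2, group 16; Cl is in period 3, group 17; K is in period 4, group 1; I is in period 5, group 17.
EA tends to increase across a period and decrease down a group, though the pattern is less regular than for IE or radius.
Here both period and group differ, so the two effects have to be weighed against each other.
O > K: both effects reinforce here, so O is clearly the higher of the two.
I > O: period and group pull opposite ways; the across-period shift dominates (295 vs 141 kJ/mol).
Cl > I: they share group 17; the group trend gives Cl the larger value.
Approximate values (kJ/mol): O 141, Cl 349, K 48, I 295.
So from lowest to highest: K < O < I < Cl.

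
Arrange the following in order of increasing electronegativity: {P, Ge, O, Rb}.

Rb < Ge < P < O

O is in period 2, group 16; P is in period 3, group 15; Ge is in period 4, group 14; Rb is in period 5, group 1.
Smaller atoms with higher effective nuclear charge are more electronegative.
Here both period and group differ, so the two effects have to be weighed against each other.
Ge > Rb: both effects reinforce here, so Ge is clearly the higher of the two.
P > Ge: relative to Ge, both the across-period and down-group shifts push P's electronegativity up.
O > P: relative to P, both the across-period and down-group shifts push O's electronegativity up.
For reference (Pauling): O 3.44, P 2.19, Ge 2.01, Rb 0.82.
So from lowest to highest: Rb < Ge < P < O.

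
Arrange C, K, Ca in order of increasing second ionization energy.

Consider each +1 ion: C⁺ still has 3 valence electrons; K⁺ is the bare [Ar] core; Ca⁺ still has 1 valence electron.
Breaking into a closed-shell core is much more expensive than removing a leftover valence electron — K has the largest IE_2 here.
Valence configurations: C⁺ [He]2s²2p¹, Ca⁺ [Ar]4s¹.
Tabulated IE_2 (kJ/mol): C 2353, K 3052, Ca 1145.
Hence IE_2: Ca < C < K.

Ca < C < K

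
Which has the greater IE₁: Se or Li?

Li is in period 2, group 1; Se is in period 4, group 16.
Removing the outermost electron gets harder across a period and easier down a group.
These span different periods and groups, so the two trends combine.
Se > Li: the two effects oppose for this pair; the across-period effect wins (941 vs 520 kJ/mol).
Approximate values (kJ/mol): Li 520, Se 941.
So Se has the greater IE₁ (Se > Li).

Se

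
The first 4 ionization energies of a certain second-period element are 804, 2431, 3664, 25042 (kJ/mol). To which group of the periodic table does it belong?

Look for the largest jump between consecutive ionization energies: IE4/IE3 ≈ 6.8, far larger than any earlier ratio.
That jump marks the point where a core electron is being removed. So the atom has 3 valence electrons.
A main-group element with 3 valence electrons is in group 13.

Group 13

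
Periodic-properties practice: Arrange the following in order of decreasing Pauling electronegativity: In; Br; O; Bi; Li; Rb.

Atoms toward the upper right of the periodic table pull bonding electrons most strongly.
Here both period and group differ, so the two effects have to be weighed against each other.
Li > Rb: Li sits above Rb in group 1, so the down-group effect alone puts Li higher.
In > Li: the two effects oppose for this pair; the across-period effect wins (1.78 vs 0.98).
Bi > In: period and group pull opposite ways; the across-period shift dominates (2.02 vs 1.78).
Br > Bi: relative to Bi, both the across-period and down-group shifts push Br's electronegativity up.
O > Br: the two effects oppose for this pair; the down-group effect wins (3.44 vs 2.96).
Tabulated electronegativity (Pauling): Li 0.98, O 3.44, Br 2.96, Rb 0.82, In 1.78, Bi 2.02.
So from highest to lowest: O > Br > Bi > In > Li > Rb.

O > Br > Bi > In > Li > Rb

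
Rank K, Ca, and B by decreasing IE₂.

K > B > Ca

Consider each +1 ion: K⁺ is the bare [Ar] core; Ca⁺ still has 1 valence electron; B⁺ still has 2 valence electrons.
Pulling an electron out of a noble-gas core costs far more than removing a remaining valence electron, so K sits at the high end of IE_2.
Valence configurations: Ca⁺ [Ar]4s¹, B⁺ [He]2s².
Tabulated IE_2 (kJ/mol): K 3052, Ca 1145, B 2427.
Overall IE_2 order: Ca < B < K.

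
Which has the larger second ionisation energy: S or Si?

S

IE_2 is the cost of taking one more electron from the +1 cation: S⁺ still has 5 valence electrons; Si⁺ still has 3 valence electrons.
All are still removing valence electrons, so compare the +1 ions as you would atoms: IE_2 generally rises across a period (higher Z_eff) and falls down a group (larger shell), subject to the usual subshell exceptions.
Valence configurations: S⁺ [Ne]3s²3p³, Si⁺ [Ne]3s²3p¹.
Approximate IE_2 values (kJ/mol): S 2252, Si 1577.
Overall IE_2 order: Si < S.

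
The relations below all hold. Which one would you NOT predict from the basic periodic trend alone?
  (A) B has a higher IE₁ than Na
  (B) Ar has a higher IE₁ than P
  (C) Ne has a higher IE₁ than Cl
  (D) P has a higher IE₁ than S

The general trend: IE₁ increases across a period and decreases down a group.
(A) B (period 2, group 13) vs Na (period 3, group 1): the stated order agrees with the simple trend.
(B) Ar (period 3, group 18) vs P (period 3, group 15): the stated order agrees with the simple trend.
(C) Ne (period 2, group 18) vs Cl (period 3, group 17): the stated order agrees with the simple trend.
(D) P (period 3, group 15) vs S (period 3, group 16): the stated order contradicts the simple trend.
The exception is (D): S (3p⁴) ionizes more easily than half-filled P (3p³) because the paired 3p electron in S is pushed out by e⁻–e⁻ repulsion.

(D)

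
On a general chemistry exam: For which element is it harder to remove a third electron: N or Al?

N

After 2 electrons have been removed, what remains? N²⁺ still has 3 valence electrons; Al²⁺ still has 1 valence electron.
All are still removing valence electrons, so compare the +2 ions as you would atoms: IE_3 generally rises across a period (higher Z_eff) and falls down a group (larger shell), subject to the usual subshell exceptions.
Valence configurations: N²⁺ [He]2s²2p¹, Al²⁺ [Ne]3s¹.
Tabulated IE_3 (kJ/mol): N 4578, Al 2745.
So the third ionization energies run Al < N.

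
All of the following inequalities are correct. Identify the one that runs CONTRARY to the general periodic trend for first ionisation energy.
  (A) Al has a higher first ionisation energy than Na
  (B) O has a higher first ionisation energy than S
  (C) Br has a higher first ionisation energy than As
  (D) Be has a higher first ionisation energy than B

The general trend: first ionisation energy increases across a period and decreases down a group.
(A) Al (period 3, group 13) vs Na (period 3, group 1): the stated order agrees with the simple trend.
(B) O (period 2, group 16) vs S (period 3, group 16): the stated order agrees with the simple trend.
(C) Br (period 4, group 17) vs As (period 4, group 15): the stated order agrees with the simple trend.
(D) Be (period 2, group 2) vs B (period 2, group 13): the stated order contradicts the simple trend.
The exception is (D): removing B's lone 2p electron is easier than breaking Be's filled 2s².

(D)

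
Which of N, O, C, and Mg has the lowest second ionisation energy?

Consider each +1 ion: N⁺ still has 4 valence electrons; O⁺ still has 5 valence electrons; C⁺ still has 3 valence electrons; Mg⁺ still has 1 valence electron.
All are still removing valence electrons, so compare the +1 ions as you would atoms: IE_2 generally rises across a period (higher Z_eff) and falls down a group (larger shell), subject to the usual subshell exceptions.
Valence configurations: N⁺ [He]2s²2p², O⁺ [He]2s²2p³, C⁺ [He]2s²2p¹, Mg⁺ [Ne]3s¹.
Approximate IE_2 values (kJ/mol): N 2856, O 3388, C 2353, Mg 1451.
Overall IE_2 order: Mg < C < N < O.

Mg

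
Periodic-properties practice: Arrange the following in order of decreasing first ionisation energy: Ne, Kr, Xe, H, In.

Ne, Kr, H, Xe, In

H is in period 1, group 1; Ne is in period 2, group 18; Kr is in period 4, group 18; In is in period 5, group 13; Xe is in period 5, group 18.
IE₁ increases left→right with effective nuclear charge and decreases top→bottom as the valence shell moves farther out.
Here both period and group differ, so the two effects have to be weighed against each other.
Xe > In: both are in period 5; the period trend gives Xe the larger value.
H > Xe: the two effects oppose for this pair; the down-group effect wins (1312 vs 1170 kJ/mol).
Kr > H: the two effects oppose for this pair; the across-period effect wins (1351 vs 1312 kJ/mol).
Ne > Kr: they share group 18; the group trend gives Ne the larger value.
For reference (kJ/mol): H 1312, Ne 2081, Kr 1351, In 558, Xe 1170.
So from highest to lowest: Ne > Kr > H > Xe > In.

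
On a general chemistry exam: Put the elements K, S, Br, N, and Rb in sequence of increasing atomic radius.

Moving right in a period, electrons are added to the same shell under a stronger nuclear pull, so atoms get smaller; moving down, a new shell is opened and atoms get larger.
Here both period and group differ, so the two effects have to be weighed against each other.
S > N: period and group pull opposite ways; the down-group shift dominates (103 vs 71 pm).
Br > S: period and group pull opposite ways; the down-group shift dominates (114 vs 103 pm).
K > Br: both are in period 4; the period trend gives K the larger value.
Rb > K: Rb sits below K in group 1, so the down-group effect alone puts Rb larger.
Tabulated atomic radius (pm): N 71, S 103, K 196, Br 114, Rb 210.
So from smallest to largest: N < S < Br < K < Rb.

N < S < Br < K < Rb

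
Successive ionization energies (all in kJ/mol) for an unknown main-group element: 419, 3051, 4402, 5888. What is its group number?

Look for the largest jump between consecutive ionization energies: IE2/IE1 ≈ 7.3, far larger than any earlier ratio.
That jump marks the point where a core electron is being removed. So the atom has 1 valence electron.
A main-group element with 1 valence electron is in group 1.

Group 1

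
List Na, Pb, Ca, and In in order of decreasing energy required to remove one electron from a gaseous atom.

Pb > Ca > In > Na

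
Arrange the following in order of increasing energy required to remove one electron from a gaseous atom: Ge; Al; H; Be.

First ionization energy rises across a period (greater Z_eff holds electrons more tightly) and falls down a group (valence electrons are farther from the nucleus).
A diagonal step moves right (one effect) and down (the opposite effect) at once.
Ge > Al: period and group pull opposite ways; the across-period shift dominates (762 vs 578 kJ/mol).
Be > Ge: the two effects oppose for this pair; the down-group effect wins (900 vs 762 kJ/mol).
H > Be: period and group pull opposite ways; the down-group shift dominates (1312 vs 900 kJ/mol).
For reference (kJ/mol): H 1312, Be 900, Al 578, Ge 762.
So from lowest to highest: Al < Ge < Be < H.

Al < Ge < Be < H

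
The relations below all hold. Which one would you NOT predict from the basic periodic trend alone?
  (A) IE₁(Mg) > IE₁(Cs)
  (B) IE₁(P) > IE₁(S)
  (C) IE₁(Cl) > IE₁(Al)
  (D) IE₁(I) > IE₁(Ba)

The general trend: IE₁ increases across a period and decreases down a group.
(A) Mg (period 3, group 2) vs Cs (period 6, group 1): the stated order agrees with the simple trend.
(B) P (period 3, group 15) vs S (period 3, group 16): the stated order contradicts the simple trend.
(C) Cl (period 3, group 17) vs Al (period 3, group 13): the stated order agrees with the simple trend.
(D) I (period 5, group 17) vs Ba (period 6, group 2): the stated order agrees with the simple trend.
The exception is (B): S (3p⁴) ionizes more easily than half-filled P (3p³) because the paired 3p electron in S is pushed out by e⁻–e⁻ repulsion.

(B)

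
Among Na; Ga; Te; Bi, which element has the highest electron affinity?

Te

Na is in period 3, group 1; Ga is in period 4, group 13; Te is in period 5, group 16; Bi is in period 6, group 15.
Electron affinity generally becomes more exothermic across a period toward the halogens and less exothermic down a group.
Here both period and group differ, so the two effects have to be weighed against each other.
Na > Ga: the two effects oppose for this pair; the down-group effect wins (53 vs 29 kJ/mol).
Bi > Na: the two effects oppose for this pair; the across-period effect wins (91 vs 53 kJ/mol).
Te > Bi: both effects reinforce here, so Te is clearly the higher of the two.
For reference (kJ/mol): Na 53, Ga 29, Te 190, Bi 91.
The highest electron affinity among these belongs to Te.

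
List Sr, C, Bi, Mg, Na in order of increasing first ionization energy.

Na < Sr < Bi < Mg < C

C is in period 2, group 14; Na is in period 3, group 1; Mg is in period 3, group 2; Sr is in period 5, group 2; Bi is in period 6, group 15.
First ionization energy rises across a period (greater Z_eff holds electrons more tightly) and falls down a group (valence electrons are farther from the nucleus).
These span different periods and groups, so the two trends combine.
Sr > Na: period and group pull opposite ways; the across-period shift dominates (550 vs 496 kJ/mol).
Bi > Sr: the two effects oppose for this pair; the across-period effect wins (703 vs 550 kJ/mol).
Mg > Bi: the two effects oppose for this pair; the down-group effect wins (738 vs 703 kJ/mol).
C > Mg: relative to Mg, both the across-period and down-group shifts push C's first ionization energy up.
Approximate values (kJ/mol): C 1086, Na 496, Mg 738, Sr 550, Bi 703.
So from lowest to highest: Na < Sr < Bi < Mg < C.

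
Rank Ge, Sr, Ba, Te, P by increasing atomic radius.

P is in period 3, group 15; Ge is in period 4, group 14; Sr is in period 5, group 2; Te is in period 5, group 16; Ba is in period 6, group 2.
Atomic radius shrinks across a period as nuclear charge pulls the same shell inward, and grows down a group as new shells are added.
Here both period and group differ, so the two effects have to be weighed against each other.
Ge > P: relative to P, both the across-period and down-group shifts push Ge's atomic radius up.
Te > Ge: period and group pull opposite ways; the down-group shift dominates (136 vs 121 pm).
Sr > Te: both are in period 5; the period trend gives Sr the larger value.
Ba > Sr: they share group 2; the group trend gives Ba the larger value.
Approximate values (pm): P 111, Ge 121, Sr 185, Te 136, Ba 196.
So from smallest to largest: P < Ge < Te < Sr < Ba.

P < Ge < Te < Sr < Ba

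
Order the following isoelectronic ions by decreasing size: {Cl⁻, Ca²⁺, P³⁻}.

All of these have 18 electrons, so size is governed by nuclear charge alone: the more protons, the stronger the pull on the same electron cloud, and the smaller the ion.
Nuclear charges: Ca²⁺ (Z=20), Cl⁻ (Z=17), P³⁻ (Z=15).
Largest to smallest: P³⁻ > Cl⁻ > Ca²⁺.

P³⁻ > Cl⁻ > Ca²⁺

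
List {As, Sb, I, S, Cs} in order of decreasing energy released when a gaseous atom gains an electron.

I, S, Sb, As, Cs

Electron affinity generally becomes more exothermic across a period toward the halogens and less exothermic down a group.
These span different periods and groups, so the two trends combine.
As > Cs: relative to Cs, both the across-period and down-group shifts push As's electron affinity up.
Sb > As: this pair runs against the simple trend — see the exception note.
S > Sb: relative to Sb, both the across-period and down-group shifts push S's electron affinity up.
I > S: the two effects oppose for this pair; the across-period effect wins (295 vs 200 kJ/mol).
Note the exception: Sb has a higher electron affinity than As, contrary to the simple trend — both are half-filled np³, but the pairing/repulsion penalty for the added electron shrinks as the p orbitals become larger and more diffuse down the group, and for Sb that outweighs the weaker nuclear attraction.
Tabulated electron affinity (kJ/mol): S 200, As 78, Sb 103, I 295, Cs 46.
So from highest to lowest: I > S > Sb > As > Cs.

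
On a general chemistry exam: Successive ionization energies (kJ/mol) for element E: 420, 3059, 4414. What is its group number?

Group 1

Look for the largest jump between consecutive ionization energies: IE2/IE1 ≈ 7.3, far larger than any earlier ratio.
That jump marks the point where a core electron is being removed. So the atom has 1 valence electron.
A main-group element with 1 valence electron is in group 1.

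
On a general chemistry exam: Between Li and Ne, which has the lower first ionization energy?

Li is in period 2, group 1; Ne is in period 2, group 18.
Across a period the outer electron is held more tightly (higher IE₁); down a group it sits in a higher shell, more shielded, and comes off more easily.
All lie in period 2, so first ionization energy increases left to right.
So Li has the lower first ionization energy (Li < Ne).

Li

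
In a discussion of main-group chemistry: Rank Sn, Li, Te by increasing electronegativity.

Li is in period 2, group 1; Sn is in period 5, group 14; Te is in period 5, group 16.
Atoms toward the upper right of the periodic table pull bonding electrons most strongly.
Neither a single period nor a single group — weigh both effects.
Sn > Li: the two effects oppose for this pair; the across-period effect wins (1.96 vs 0.98).
Te > Sn: both are in period 5; the period trend gives Te the larger value.
Approximate values (Pauling): Li 0.98, Sn 1.96, Te 2.10.
So from lowest to highest: Li < Sn < Te.

Li < Sn < Te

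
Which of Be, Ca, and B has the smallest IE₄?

After 3 electrons have been removed, what remains? Be³⁺ is already 1 electron into the core; Ca³⁺ is already 1 electron into the core; B³⁺ is the bare [He] core.
All of these are removing an electron from a noble-gas core or deeper; the smaller core (lower principal quantum number) is held far more tightly, and within a period the higher nuclear charge binds the same core more tightly.
The numbers (kJ/mol): Be 21007, Ca 6491, B 25026.
So the fourth ionization energies run Ca < Be < B.

Ca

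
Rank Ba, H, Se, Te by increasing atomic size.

H, Se, Te, Ba

Radius decreases left→right (rising Z_eff, same n) and increases top→bottom (higher n).
Here both period and group differ, so the two effects have to be weighed against each other.
Se > H: the two effects oppose for this pair; the down-group effect wins (116 vs 32 pm).
Te > Se: they share group 16; the group trend gives Te the larger value.
Ba > Te: relative to Te, both the across-period and down-group shifts push Ba's atomic radius up.
Tabulated atomic radius (pm): H 32, Se 116, Te 136, Ba 196.
So from smallest to largest: H < Se < Te < Ba.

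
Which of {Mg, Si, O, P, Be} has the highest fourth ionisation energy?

After 3 electrons have been removed, what remains? Mg³⁺ is already 1 electron into the core; Si³⁺ still has 1 valence electron; O³⁺ still has 3 valence electrons; P³⁺ still has 2 valence electrons; Be³⁺ is already 1 electron into the core.
Core electrons are held far more tightly than valence electrons, so Mg and Be top the IE_4 order.
Valence configurations: Si³⁺ [Ne]3s¹, O³⁺ [He]2s²2p¹, P³⁺ [Ne]3s².
Tabulated IE_4 (kJ/mol): Mg 10543, Si 4356, O 7469, P 4964, Be 21007.
Overall IE_4 order: Si < P < O < Mg < Be.

Be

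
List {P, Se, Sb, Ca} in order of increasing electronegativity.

P is in period 3, group 15; Ca is in period 4, group 2; Se is in period 4, group 16; Sb is in period 5, group 15.
Electronegativity increases across a period and decreases down a group, tracking effective nuclear charge and atomic size.
Here both period and group differ, so the two effects have to be weighed against each other.
Sb > Ca: period and group pull opposite ways; the across-period shift dominates (2.05 vs 1.00).
P > Sb: they share group 15; the group trend gives P the larger value.
Se > P: period and group pull opposite ways; the across-period shift dominates (2.55 vs 2.19).
Approximate values (Pauling): P 2.19, Ca 1.00, Se 2.55, Sb 2.05.
So from lowest to highest: Ca < Sb < P < Se.

Ca < Sb < P < Se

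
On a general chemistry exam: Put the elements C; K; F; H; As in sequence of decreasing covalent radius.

K > As > C > F > H

Atomic radius shrinks across a period as nuclear charge pulls the same shell inward, and grows down a group as new shells are added.
Neither a single period nor a single group — weigh both effects.
F > H: period and group pull opposite ways; the down-group shift dominates (64 vs 32 pm).
C > F: C lies to the left of F in period 2, so the across-period effect alone puts C larger.
As > C: period and group pull opposite ways; the down-group shift dominates (121 vs 75 pm).
K > As: K lies to the left of As in period 4, so the across-period effect alone puts K larger.
Tabulated atomic radius (pm): H 32, C 75, F 64, K 196, As 121.
So from largest to smallest: K > As > C > F > H.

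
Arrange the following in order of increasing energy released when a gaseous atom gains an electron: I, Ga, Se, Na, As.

Ga, Na, As, Se, I

Electron affinity generally becomes more exothermic across a period toward the halogens and less exothermic down a group.
Here both period and group differ, so the two effects have to be weighed against each other.
Na > Ga: period and group pull opposite ways; the down-group shift dominates (53 vs 29 kJ/mol).
As > Na: the two effects oppose for this pair; the across-period effect wins (78 vs 53 kJ/mol).
Se > As: both are in period 4; the period trend gives Se the larger value.
I > Se: period and group pull opposite ways; the across-period shift dominates (295 vs 195 kJ/mol).
Approximate values (kJ/mol): Na 53, Ga 29, As 78, Se 195, I 295.
So from lowest to highest: Ga < Na < As < Se < I.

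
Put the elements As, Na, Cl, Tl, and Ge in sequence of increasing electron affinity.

Tl, Na, As, Ge, Cl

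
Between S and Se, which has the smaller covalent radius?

S

S is in period 3, group 16; Se is in period 4, group 16.
Moving right in a period, electrons are added to the same shell under a stronger nuclear pull, so atoms get smaller; moving down, a new shell is opened and atoms get larger.
All are in group 16, so atomic radius increases down the group.
So S has the smaller covalent radius (S < Se).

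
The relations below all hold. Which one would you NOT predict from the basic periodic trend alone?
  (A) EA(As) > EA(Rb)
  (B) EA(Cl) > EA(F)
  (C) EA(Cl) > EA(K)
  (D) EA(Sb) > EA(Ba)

The general trend: electron affinity increases across a period and decreases down a group.
(A) As (period 4, group 15) vs Rb (period 5, group 1): the stated order agrees with the simple trend.
(B) Cl (period 3, group 17) vs F (period 2, group 17): the stated order contradicts the simple trend.
(C) Cl (period 3, group 17) vs K (period 4, group 1): the stated order agrees with the simple trend.
(D) Sb (period 5, group 15) vs Ba (period 6, group 2): the stated order agrees with the simple trend.
The exception is (B): F's small 2p subshell makes the incoming electron feel strong e⁻–e⁻ repulsion, so Cl actually releases more energy on gaining an electron.

(B)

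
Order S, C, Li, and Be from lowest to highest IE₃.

S < C < Li < Be

The third ionization energy removes an electron from the +2 ion. For each element: S²⁺ still has 4 valence electrons; C²⁺ still has 2 valence electrons; Li²⁺ is already 1 electron into the core; Be²⁺ is the bare [He] core.
Pulling an electron out of a noble-gas core costs far more than removing a remaining valence electron, so Li and Be sit at the high end of IE_3.
Valence configurations: S²⁺ [Ne]3s²3p², C²⁺ [He]2s².
Approximate IE_3 values (kJ/mol): S 3357, C 4620, Li 11815, Be 14849.
So the third ionization energies run S < C < Li < Be.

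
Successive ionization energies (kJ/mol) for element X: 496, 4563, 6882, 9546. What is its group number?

Look for the largest jump between consecutive ionization energies: IE2/IE1 ≈ 9.2, far larger than any earlier ratio.
That jump marks the point where a core electron is being removed. So the atom has 1 valence electron.
A main-group element with 1 valence electron is in group 1.

Group 1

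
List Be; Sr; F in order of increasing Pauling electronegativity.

Electronegativity increases across a period and decreases down a group, tracking effective nuclear charge and atomic size.
Here both period and group differ, so the two effects have to be weighed against each other.
Be > Sr: Be sits above Sr in group 2, so the down-group effect alone puts Be higher.
F > Be: F lies to the right of Be in period 2, so the across-period effect alone puts F higher.
Approximate values (Pauling): Be 1.57, F 3.98, Sr 0.95.
So from lowest to highest: Sr < Be < F.

Sr < Be < F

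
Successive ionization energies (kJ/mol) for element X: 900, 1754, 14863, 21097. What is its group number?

Group 2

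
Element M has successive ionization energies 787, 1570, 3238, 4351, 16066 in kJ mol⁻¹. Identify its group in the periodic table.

Group 14

Look for the largest jump between consecutive ionization energies: IE5/IE4 ≈ 3.7, far larger than any earlier ratio.
That jump marks the point where a core electron is being removed. So the atom has 4 valence electrons.
A main-group element with 4 valence electrons is in group 14.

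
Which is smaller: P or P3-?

Forming P3- adds 3 electrons to P. More electron–electron repulsion in the same shell, with unchanged nuclear charge, lets the cloud expand.
An anion is larger than its parent atom: P3- > P.

P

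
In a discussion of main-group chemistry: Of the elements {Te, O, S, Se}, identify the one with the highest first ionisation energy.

Across a period the outer electron is held more tightly (higher IE₁); down a group it sits in a higher shell, more shielded, and comes off more easily.
All are in group 16, so first ionization energy increases up the group.
The highest first ionisation energy among these belongs to O.

O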